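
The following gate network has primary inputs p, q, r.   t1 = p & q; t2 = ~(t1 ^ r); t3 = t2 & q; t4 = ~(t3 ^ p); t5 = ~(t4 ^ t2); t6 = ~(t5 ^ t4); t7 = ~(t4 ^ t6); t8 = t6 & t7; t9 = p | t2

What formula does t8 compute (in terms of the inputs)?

t1 = p & q
t2 = ~(t1 ^ r) = ~((p & q) ^ r)
t3 = t2 & q = (~((p & q) ^ r)) & q
t4 = ~(t3 ^ p) = ~(((~((p & q) ^ r)) & q) ^ p)
t5 = ~(t4 ^ t2) = ~((~(((~((p & q) ^ r)) & q) ^ p)) ^ (~((p & q) ^ r)))
t6 = ~(t5 ^ t4) = ~((~((~(((~((p & q) ^ r)) & q) ^ p)) ^ (~((p & q) ^ r)))) ^ (~(((~((p & q) ^ r)) & q) ^ p)))
t7 = ~(t4 ^ t6) = ~((~(((~((p & q) ^ r)) & q) ^ p)) ^ (~((~((~(((~((p & q) ^ r)) & q) ^ p)) ^ (~((p & q) ^ r)))) ^ (~(((~((p & q) ^ r)) & q) ^ p)))))
t8 = t6 & t7 = (~((~((~(((~((p & q) ^ r)) & q) ^ p)) ^ (~((p & q) ^ r)))) ^ (~(((~((p & q) ^ r)) & q) ^ p)))) & (~((~(((~((p & q) ^ r)) & q) ^ p)) ^ (~((~((~(((~((p & q) ^ r)) & q) ^ p)) ^ (~((p & q) ^ r)))) ^ (~(((~((p & q) ^ r)) & q) ^ p))))))

(~((~((~(((~((p & q) ^ r)) & q) ^ p)) ^ (~((p & q) ^ r)))) ^ (~(((~((p & q) ^ r)) & q) ^ p)))) & (~((~(((~((p & q) ^ r)) & q) ^ p)) ^ (~((~((~(((~((p & q) ^ r)) & q) ^ p)) ^ (~((p & q) ^ r)))) ^ (~(((~((p & q) ^ r)) & q) ^ p))))))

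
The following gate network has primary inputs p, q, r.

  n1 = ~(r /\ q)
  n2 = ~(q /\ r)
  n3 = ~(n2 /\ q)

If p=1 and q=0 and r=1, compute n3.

1

n2 = ~(0 /\ 1) = 1
n3 = ~(1 /\ 0) = 1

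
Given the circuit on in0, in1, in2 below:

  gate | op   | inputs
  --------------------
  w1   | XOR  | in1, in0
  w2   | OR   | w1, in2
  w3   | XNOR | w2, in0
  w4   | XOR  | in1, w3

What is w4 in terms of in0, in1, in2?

in1 XOR (((in1 XOR in0) OR in2) XNOR in0)

w1 = in1 XOR in0
w2 = w1 OR in2 = (in1 XOR in0) OR in2
w3 = w2 XNOR in0 = ((in1 XOR in0) OR in2) XNOR in0
w4 = in1 XOR w3 = in1 XOR (((in1 XOR in0) OR in2) XNOR in0)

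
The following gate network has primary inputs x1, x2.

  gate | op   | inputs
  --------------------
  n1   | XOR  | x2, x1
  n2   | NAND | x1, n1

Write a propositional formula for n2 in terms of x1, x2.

x1 NAND (x2 XOR x1)

n1 = x2 XOR x1
n2 = x1 NAND n1 = x1 NAND (x2 XOR x1)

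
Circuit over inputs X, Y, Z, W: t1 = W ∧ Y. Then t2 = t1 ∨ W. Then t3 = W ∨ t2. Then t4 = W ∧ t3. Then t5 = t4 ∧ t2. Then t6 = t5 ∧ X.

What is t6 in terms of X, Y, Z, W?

((W ∧ (W ∨ ((W ∧ Y) ∨ W))) ∧ ((W ∧ Y) ∨ W)) ∧ X

t1 = W ∧ Y
t2 = t1 ∨ W = (W ∧ Y) ∨ W
t3 = W ∨ t2 = W ∨ ((W ∧ Y) ∨ W)
t4 = W ∧ t3 = W ∧ (W ∨ ((W ∧ Y) ∨ W))
t5 = t4 ∧ t2 = (W ∧ (W ∨ ((W ∧ Y) ∨ W))) ∧ ((W ∧ Y) ∨ W)
t6 = t5 ∧ X = ((W ∧ (W ∨ ((W ∧ Y) ∨ W))) ∧ ((W ∧ Y) ∨ W)) ∧ X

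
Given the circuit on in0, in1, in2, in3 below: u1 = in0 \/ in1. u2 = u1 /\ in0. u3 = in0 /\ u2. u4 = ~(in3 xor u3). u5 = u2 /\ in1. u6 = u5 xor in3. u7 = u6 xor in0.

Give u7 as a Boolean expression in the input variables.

u1 = in0 \/ in1
u2 = u1 /\ in0 = (in0 \/ in1) /\ in0
u5 = u2 /\ in1 = ((in0 \/ in1) /\ in0) /\ in1
u6 = u5 xor in3 = (((in0 \/ in1) /\ in0) /\ in1) xor in3
u7 = u6 xor in0 = ((((in0 \/ in1) /\ in0) /\ in1) xor in3) xor in0

((((in0 \/ in1) /\ in0) /\ in1) xor in3) xor in0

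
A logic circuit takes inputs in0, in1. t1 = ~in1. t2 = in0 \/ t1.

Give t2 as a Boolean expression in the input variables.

in0 \/ ~in1

t1 = ~in1
t2 = in0 \/ t1 = in0 \/ ~in1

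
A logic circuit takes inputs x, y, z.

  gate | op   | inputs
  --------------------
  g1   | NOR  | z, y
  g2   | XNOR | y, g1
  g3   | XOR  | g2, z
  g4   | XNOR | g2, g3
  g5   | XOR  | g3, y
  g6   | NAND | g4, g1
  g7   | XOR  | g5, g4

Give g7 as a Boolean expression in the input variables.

(((y XNOR (z NOR y)) XOR z) XOR y) XOR ((y XNOR (z NOR y)) XNOR ((y XNOR (z NOR y)) XOR z))

g1 = z NOR y
g2 = y XNOR g1 = y XNOR (z NOR y)
g3 = g2 XOR z = (y XNOR (z NOR y)) XOR z
g4 = g2 XNOR g3 = (y XNOR (z NOR y)) XNOR ((y XNOR (z NOR y)) XOR z)
g5 = g3 XOR y = ((y XNOR (z NOR y)) XOR z) XOR y
g7 = g5 XOR g4 = (((y XNOR (z NOR y)) XOR z) XOR y) XOR ((y XNOR (z NOR y)) XNOR ((y XNOR (z NOR y)) XOR z))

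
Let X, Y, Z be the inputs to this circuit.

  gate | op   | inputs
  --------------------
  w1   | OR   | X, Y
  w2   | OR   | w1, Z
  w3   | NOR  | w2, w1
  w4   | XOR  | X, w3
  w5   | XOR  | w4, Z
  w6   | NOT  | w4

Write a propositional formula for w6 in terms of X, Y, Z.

w1 = X OR Y
w2 = w1 OR Z = (X OR Y) OR Z
w3 = w2 NOR w1 = ((X OR Y) OR Z) NOR (X OR Y)
w4 = X XOR w3 = X XOR (((X OR Y) OR Z) NOR (X OR Y))
w6 = NOT w4 = NOT (X XOR (((X OR Y) OR Z) NOR (X OR Y)))

NOT (X XOR (((X OR Y) OR Z) NOR (X OR Y)))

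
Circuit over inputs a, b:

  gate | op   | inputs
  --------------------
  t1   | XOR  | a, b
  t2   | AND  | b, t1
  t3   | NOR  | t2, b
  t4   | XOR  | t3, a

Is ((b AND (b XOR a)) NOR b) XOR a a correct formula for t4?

Yes

t1 = a XOR b
t2 = b AND t1 = b AND (a XOR b)
t3 = t2 NOR b = (b AND (a XOR b)) NOR b
t4 = t3 XOR a = ((b AND (a XOR b)) NOR b) XOR a
At a=0, b=1: circuit gives 0, formula gives 0.
At a=0, b=0: circuit gives 1, formula gives 1.
Agrees on all 4 inputs.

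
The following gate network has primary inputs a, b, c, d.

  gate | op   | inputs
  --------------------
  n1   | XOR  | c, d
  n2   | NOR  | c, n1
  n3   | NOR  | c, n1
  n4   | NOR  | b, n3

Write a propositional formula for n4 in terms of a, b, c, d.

b NOR (c NOR (c XOR d))

n1 = c XOR d
n3 = c NOR n1 = c NOR (c XOR d)
n4 = b NOR n3 = b NOR (c NOR (c XOR d))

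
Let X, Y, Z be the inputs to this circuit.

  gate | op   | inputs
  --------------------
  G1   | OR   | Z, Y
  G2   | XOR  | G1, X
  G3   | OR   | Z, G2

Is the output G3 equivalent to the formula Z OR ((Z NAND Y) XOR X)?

G1 = Z OR Y
G2 = G1 XOR X = (Z OR Y) XOR X
G3 = Z OR G2 = Z OR ((Z OR Y) XOR X)
At X=0, Y=0, Z=0: circuit gives 0, formula gives 1.

No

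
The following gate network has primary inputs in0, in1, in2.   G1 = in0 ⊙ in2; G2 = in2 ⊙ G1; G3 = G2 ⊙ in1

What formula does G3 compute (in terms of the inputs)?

G1 = in0 ⊙ in2
G2 = in2 ⊙ G1 = in2 ⊙ (in0 ⊙ in2)
G3 = G2 ⊙ in1 = (in2 ⊙ (in0 ⊙ in2)) ⊙ in1

(in2 ⊙ (in0 ⊙ in2)) ⊙ in1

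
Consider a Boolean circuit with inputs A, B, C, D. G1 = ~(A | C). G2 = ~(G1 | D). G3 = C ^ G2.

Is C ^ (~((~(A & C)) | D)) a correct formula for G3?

G1 = ~(A | C)
G2 = ~(G1 | D) = ~((~(A | C)) | D)
G3 = C ^ G2 = C ^ (~((~(A | C)) | D))
At A=0, B=0, C=1, D=0: circuit gives 0, formula gives 1.

No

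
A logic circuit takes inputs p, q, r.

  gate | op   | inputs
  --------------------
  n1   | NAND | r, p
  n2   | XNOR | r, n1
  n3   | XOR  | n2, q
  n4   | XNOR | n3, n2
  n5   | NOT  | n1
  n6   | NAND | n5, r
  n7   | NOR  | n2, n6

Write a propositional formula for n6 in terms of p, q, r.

NOT (r NAND p) NAND r

n1 = r NAND p
n5 = NOT n1 = NOT (r NAND p)
n6 = n5 NAND r = NOT (r NAND p) NAND r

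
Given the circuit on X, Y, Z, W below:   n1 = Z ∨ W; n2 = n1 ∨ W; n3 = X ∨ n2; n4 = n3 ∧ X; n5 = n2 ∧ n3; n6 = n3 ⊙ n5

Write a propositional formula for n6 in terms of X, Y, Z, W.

n1 = Z ∨ W
n2 = n1 ∨ W = (Z ∨ W) ∨ W
n3 = X ∨ n2 = X ∨ ((Z ∨ W) ∨ W)
n5 = n2 ∧ n3 = ((Z ∨ W) ∨ W) ∧ (X ∨ ((Z ∨ W) ∨ W))
n6 = n3 ⊙ n5 = (X ∨ ((Z ∨ W) ∨ W)) ⊙ (((Z ∨ W) ∨ W) ∧ (X ∨ ((Z ∨ W) ∨ W)))

(X ∨ ((Z ∨ W) ∨ W)) ⊙ (((Z ∨ W) ∨ W) ∧ (X ∨ ((Z ∨ W) ∨ W)))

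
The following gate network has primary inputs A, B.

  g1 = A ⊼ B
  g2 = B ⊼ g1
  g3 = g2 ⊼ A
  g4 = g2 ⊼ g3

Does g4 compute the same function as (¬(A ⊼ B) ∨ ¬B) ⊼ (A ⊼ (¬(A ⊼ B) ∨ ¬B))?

g1 = A ⊼ B
g2 = B ⊼ g1 = B ⊼ (A ⊼ B)
g3 = g2 ⊼ A = (B ⊼ (A ⊼ B)) ⊼ A
g4 = g2 ⊼ g3 = (B ⊼ (A ⊼ B)) ⊼ ((B ⊼ (A ⊼ B)) ⊼ A)
At A=0, B=0: circuit gives 0, formula gives 0.
At A=0, B=1: circuit gives 1, formula gives 1.
Agrees on all 4 inputs.

Yes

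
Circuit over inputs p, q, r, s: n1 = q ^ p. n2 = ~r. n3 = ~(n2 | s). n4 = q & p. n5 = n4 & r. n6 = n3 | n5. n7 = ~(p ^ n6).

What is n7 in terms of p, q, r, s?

n2 = ~r
n3 = ~(n2 | s) = ~(~r | s)
n4 = q & p
n5 = n4 & r = (q & p) & r
n6 = n3 | n5 = (~(~r | s)) | ((q & p) & r)
n7 = ~(p ^ n6) = ~(p ^ ((~(~r | s)) | ((q & p) & r)))

~(p ^ ((~(~r | s)) | ((q & p) & r)))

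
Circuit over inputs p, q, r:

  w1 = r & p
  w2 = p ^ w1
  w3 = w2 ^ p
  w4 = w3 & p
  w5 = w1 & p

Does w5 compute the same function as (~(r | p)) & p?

No

w1 = r & p
w5 = w1 & p = (r & p) & p
At p=1, q=0, r=1: circuit gives 1, formula gives 0.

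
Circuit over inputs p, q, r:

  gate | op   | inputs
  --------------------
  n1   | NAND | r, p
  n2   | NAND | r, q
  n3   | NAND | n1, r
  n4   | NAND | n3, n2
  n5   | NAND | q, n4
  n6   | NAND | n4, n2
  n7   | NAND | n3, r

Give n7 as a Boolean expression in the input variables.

n1 = r NAND p
n3 = n1 NAND r = (r NAND p) NAND r
n7 = n3 NAND r = ((r NAND p) NAND r) NAND r

((r NAND p) NAND r) NAND r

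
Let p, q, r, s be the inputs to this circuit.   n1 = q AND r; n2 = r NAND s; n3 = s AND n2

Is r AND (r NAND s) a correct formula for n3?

n2 = r NAND s
n3 = s AND n2 = s AND (r NAND s)
At p=0, q=0, r=0, s=1: circuit gives 1, formula gives 0.

No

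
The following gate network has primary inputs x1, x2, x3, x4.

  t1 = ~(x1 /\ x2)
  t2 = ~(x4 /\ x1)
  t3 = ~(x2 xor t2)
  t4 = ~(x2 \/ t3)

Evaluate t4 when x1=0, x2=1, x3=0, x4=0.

0

t2 = ~(0 /\ 0) = 1
t3 = ~(1 xor 1) = 1
t4 = ~(1 \/ 1) = 0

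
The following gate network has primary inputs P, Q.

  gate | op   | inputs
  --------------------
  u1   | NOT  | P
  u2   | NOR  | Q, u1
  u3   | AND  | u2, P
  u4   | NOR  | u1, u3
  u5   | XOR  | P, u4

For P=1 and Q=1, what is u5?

0

u1 = NOT 1 = 0
u2 = 1 NOR 0 = 0
u3 = 0 AND 1 = 0
u4 = 0 NOR 0 = 1
u5 = 1 XOR 1 = 0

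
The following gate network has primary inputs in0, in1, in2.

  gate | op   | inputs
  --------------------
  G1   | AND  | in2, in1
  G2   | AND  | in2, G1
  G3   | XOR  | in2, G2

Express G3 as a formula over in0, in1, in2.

in2 XOR (in2 AND (in2 AND in1))

G1 = in2 AND in1
G2 = in2 AND G1 = in2 AND (in2 AND in1)
G3 = in2 XOR G2 = in2 XOR (in2 AND (in2 AND in1))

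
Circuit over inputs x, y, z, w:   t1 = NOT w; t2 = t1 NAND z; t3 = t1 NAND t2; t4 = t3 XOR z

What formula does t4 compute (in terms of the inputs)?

t1 = NOT w
t2 = t1 NAND z = NOT w NAND z
t3 = t1 NAND t2 = NOT w NAND (NOT w NAND z)
t4 = t3 XOR z = (NOT w NAND (NOT w NAND z)) XOR z

(NOT w NAND (NOT w NAND z)) XOR z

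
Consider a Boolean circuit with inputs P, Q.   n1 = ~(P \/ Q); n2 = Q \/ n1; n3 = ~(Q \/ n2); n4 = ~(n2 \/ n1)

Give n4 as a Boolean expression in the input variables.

n1 = ~(P \/ Q)
n2 = Q \/ n1 = Q \/ (~(P \/ Q))
n4 = ~(n2 \/ n1) = ~((Q \/ (~(P \/ Q))) \/ (~(P \/ Q)))

~((Q \/ (~(P \/ Q))) \/ (~(P \/ Q)))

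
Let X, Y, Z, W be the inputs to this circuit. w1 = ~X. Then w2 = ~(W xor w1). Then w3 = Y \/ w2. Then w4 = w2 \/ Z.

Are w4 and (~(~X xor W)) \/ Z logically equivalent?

w1 = ~X
w2 = ~(W xor w1) = ~(W xor ~X)
w4 = w2 \/ Z = (~(W xor ~X)) \/ Z
At X=0, Y=0, Z=0, W=0: circuit gives 0, formula gives 0.
At X=0, Y=0, Z=0, W=1: circuit gives 1, formula gives 1.
Agrees on all 16 inputs.

Yes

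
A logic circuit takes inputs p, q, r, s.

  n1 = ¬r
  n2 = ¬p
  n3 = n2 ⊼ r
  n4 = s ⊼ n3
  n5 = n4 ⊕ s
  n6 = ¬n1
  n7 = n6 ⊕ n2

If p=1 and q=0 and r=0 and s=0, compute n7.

0

n1 = ¬0 = 1
n2 = ¬1 = 0
n6 = ¬1 = 0
n7 = 0 ⊕ 0 = 0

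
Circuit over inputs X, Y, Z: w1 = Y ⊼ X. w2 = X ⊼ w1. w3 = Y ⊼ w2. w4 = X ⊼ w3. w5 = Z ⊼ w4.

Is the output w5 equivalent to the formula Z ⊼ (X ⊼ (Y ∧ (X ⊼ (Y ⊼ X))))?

No

w1 = Y ⊼ X
w2 = X ⊼ w1 = X ⊼ (Y ⊼ X)
w3 = Y ⊼ w2 = Y ⊼ (X ⊼ (Y ⊼ X))
w4 = X ⊼ w3 = X ⊼ (Y ⊼ (X ⊼ (Y ⊼ X)))
w5 = Z ⊼ w4 = Z ⊼ (X ⊼ (Y ⊼ (X ⊼ (Y ⊼ X))))
At X=1, Y=0, Z=1: circuit gives 1, formula gives 0.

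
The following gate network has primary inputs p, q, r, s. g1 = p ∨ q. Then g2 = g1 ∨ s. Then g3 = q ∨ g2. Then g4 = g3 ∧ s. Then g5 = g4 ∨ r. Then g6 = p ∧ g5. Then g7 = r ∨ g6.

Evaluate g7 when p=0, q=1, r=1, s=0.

1

g1 = 0 ∨ 1 = 1
g2 = 1 ∨ 0 = 1
g3 = 1 ∨ 1 = 1
g4 = 1 ∧ 0 = 0
g5 = 0 ∨ 1 = 1
g6 = 0 ∧ 1 = 0
g7 = 1 ∨ 0 = 1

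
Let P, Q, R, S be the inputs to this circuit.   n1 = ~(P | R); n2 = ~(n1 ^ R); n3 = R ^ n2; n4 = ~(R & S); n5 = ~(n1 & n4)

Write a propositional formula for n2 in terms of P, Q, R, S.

~((~(P | R)) ^ R)

n1 = ~(P | R)
n2 = ~(n1 ^ R) = ~((~(P | R)) ^ R)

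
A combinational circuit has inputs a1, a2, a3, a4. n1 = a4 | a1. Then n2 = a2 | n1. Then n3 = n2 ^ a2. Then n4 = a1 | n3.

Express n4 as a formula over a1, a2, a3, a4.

a1 | ((a2 | (a4 | a1)) ^ a2)

n1 = a4 | a1
n2 = a2 | n1 = a2 | (a4 | a1)
n3 = n2 ^ a2 = (a2 | (a4 | a1)) ^ a2
n4 = a1 | n3 = a1 | ((a2 | (a4 | a1)) ^ a2)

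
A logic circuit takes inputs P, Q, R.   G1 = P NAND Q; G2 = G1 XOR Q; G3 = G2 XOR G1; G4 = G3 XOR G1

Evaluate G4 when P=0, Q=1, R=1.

0

G1 = 0 NAND 1 = 1
G2 = 1 XOR 1 = 0
G3 = 0 XOR 1 = 1
G4 = 1 XOR 1 = 0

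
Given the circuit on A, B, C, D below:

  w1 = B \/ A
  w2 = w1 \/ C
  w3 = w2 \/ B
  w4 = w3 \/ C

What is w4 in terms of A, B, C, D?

w1 = B \/ A
w2 = w1 \/ C = (B \/ A) \/ C
w3 = w2 \/ B = ((B \/ A) \/ C) \/ B
w4 = w3 \/ C = (((B \/ A) \/ C) \/ B) \/ C

(((B \/ A) \/ C) \/ B) \/ C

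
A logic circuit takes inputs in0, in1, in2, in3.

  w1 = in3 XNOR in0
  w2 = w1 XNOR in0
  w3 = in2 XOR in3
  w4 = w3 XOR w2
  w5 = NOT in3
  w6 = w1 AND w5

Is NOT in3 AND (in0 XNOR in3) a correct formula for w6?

Yes

w1 = in3 XNOR in0
w5 = NOT in3
w6 = w1 AND w5 = (in3 XNOR in0) AND NOT in3
At in0=0, in1=0, in2=0, in3=1: circuit gives 0, formula gives 0.
At in0=0, in1=0, in2=0, in3=0: circuit gives 1, formula gives 1.
Agrees on all 16 inputs.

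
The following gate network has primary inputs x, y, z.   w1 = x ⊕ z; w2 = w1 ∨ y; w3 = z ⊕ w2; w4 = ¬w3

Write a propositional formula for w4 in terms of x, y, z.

¬(z ⊕ ((x ⊕ z) ∨ y))

w1 = x ⊕ z
w2 = w1 ∨ y = (x ⊕ z) ∨ y
w3 = z ⊕ w2 = z ⊕ ((x ⊕ z) ∨ y)
w4 = ¬w3 = ¬(z ⊕ ((x ⊕ z) ∨ y))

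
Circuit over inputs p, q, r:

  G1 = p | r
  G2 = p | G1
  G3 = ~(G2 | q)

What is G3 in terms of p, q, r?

G1 = p | r
G2 = p | G1 = p | (p | r)
G3 = ~(G2 | q) = ~((p | (p | r)) | q)

~((p | (p | r)) | q)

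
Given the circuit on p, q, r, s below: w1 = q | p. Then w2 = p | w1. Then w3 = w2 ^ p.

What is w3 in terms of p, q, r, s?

(p | (q | p)) ^ p

w1 = q | p
w2 = p | w1 = p | (q | p)
w3 = w2 ^ p = (p | (q | p)) ^ p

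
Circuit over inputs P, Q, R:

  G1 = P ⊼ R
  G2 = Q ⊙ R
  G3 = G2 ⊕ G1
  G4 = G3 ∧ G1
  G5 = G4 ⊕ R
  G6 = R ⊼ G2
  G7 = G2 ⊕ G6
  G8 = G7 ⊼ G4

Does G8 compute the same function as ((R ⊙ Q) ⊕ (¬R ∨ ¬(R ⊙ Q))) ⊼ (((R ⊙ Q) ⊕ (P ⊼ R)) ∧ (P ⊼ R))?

G1 = P ⊼ R
G2 = Q ⊙ R
G3 = G2 ⊕ G1 = (Q ⊙ R) ⊕ (P ⊼ R)
G4 = G3 ∧ G1 = ((Q ⊙ R) ⊕ (P ⊼ R)) ∧ (P ⊼ R)
G6 = R ⊼ G2 = R ⊼ (Q ⊙ R)
G7 = G2 ⊕ G6 = (Q ⊙ R) ⊕ (R ⊼ (Q ⊙ R))
G8 = G7 ⊼ G4 = ((Q ⊙ R) ⊕ (R ⊼ (Q ⊙ R))) ⊼ (((Q ⊙ R) ⊕ (P ⊼ R)) ∧ (P ⊼ R))
At P=0, Q=0, R=1: circuit gives 0, formula gives 0.
At P=0, Q=0, R=0: circuit gives 1, formula gives 1.
Agrees on all 8 inputs.

Yes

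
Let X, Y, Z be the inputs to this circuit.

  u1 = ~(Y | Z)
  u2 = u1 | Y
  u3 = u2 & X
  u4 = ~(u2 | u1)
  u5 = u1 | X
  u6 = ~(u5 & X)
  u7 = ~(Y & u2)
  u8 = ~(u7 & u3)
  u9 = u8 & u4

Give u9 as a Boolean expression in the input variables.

(~((~(Y & ((~(Y | Z)) | Y))) & (((~(Y | Z)) | Y) & X))) & (~(((~(Y | Z)) | Y) | (~(Y | Z))))

u1 = ~(Y | Z)
u2 = u1 | Y = (~(Y | Z)) | Y
u3 = u2 & X = ((~(Y | Z)) | Y) & X
u4 = ~(u2 | u1) = ~(((~(Y | Z)) | Y) | (~(Y | Z)))
u7 = ~(Y & u2) = ~(Y & ((~(Y | Z)) | Y))
u8 = ~(u7 & u3) = ~((~(Y & ((~(Y | Z)) | Y))) & (((~(Y | Z)) | Y) & X))
u9 = u8 & u4 = (~((~(Y & ((~(Y | Z)) | Y))) & (((~(Y | Z)) | Y) & X))) & (~(((~(Y | Z)) | Y) | (~(Y | Z))))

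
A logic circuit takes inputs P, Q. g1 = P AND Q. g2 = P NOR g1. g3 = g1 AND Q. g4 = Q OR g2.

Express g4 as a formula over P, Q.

g1 = P AND Q
g2 = P NOR g1 = P NOR (P AND Q)
g4 = Q OR g2 = Q OR (P NOR (P AND Q))

Q OR (P NOR (P AND Q))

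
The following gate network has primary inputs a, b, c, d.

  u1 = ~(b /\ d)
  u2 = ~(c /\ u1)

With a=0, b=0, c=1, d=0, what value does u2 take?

0

u1 = ~(0 /\ 0) = 1
u2 = ~(1 /\ 1) = 0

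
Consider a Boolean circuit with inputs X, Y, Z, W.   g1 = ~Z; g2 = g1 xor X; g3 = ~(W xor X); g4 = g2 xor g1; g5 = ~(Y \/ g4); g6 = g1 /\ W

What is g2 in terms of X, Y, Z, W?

~Z xor X

g1 = ~Z
g2 = g1 xor X = ~Z xor X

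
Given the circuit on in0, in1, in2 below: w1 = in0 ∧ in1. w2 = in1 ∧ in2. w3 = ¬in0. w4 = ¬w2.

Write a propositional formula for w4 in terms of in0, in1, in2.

¬(in1 ∧ in2)

w2 = in1 ∧ in2
w4 = ¬w2 = ¬(in1 ∧ in2)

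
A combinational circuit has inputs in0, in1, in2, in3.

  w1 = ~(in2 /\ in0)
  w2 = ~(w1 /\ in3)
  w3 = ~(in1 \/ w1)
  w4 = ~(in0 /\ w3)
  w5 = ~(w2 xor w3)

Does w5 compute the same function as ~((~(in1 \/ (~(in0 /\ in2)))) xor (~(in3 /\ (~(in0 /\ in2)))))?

Yes

w1 = ~(in2 /\ in0)
w2 = ~(w1 /\ in3) = ~((~(in2 /\ in0)) /\ in3)
w3 = ~(in1 \/ w1) = ~(in1 \/ (~(in2 /\ in0)))
w5 = ~(w2 xor w3) = ~((~((~(in2 /\ in0)) /\ in3)) xor (~(in1 \/ (~(in2 /\ in0)))))
At in0=0, in1=0, in2=0, in3=0: circuit gives 0, formula gives 0.
At in0=0, in1=0, in2=0, in3=1: circuit gives 1, formula gives 1.
Agrees on all 16 inputs.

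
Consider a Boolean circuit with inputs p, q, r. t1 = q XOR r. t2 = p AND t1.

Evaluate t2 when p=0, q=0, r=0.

t1 = 0 XOR 0 = 0
t2 = 0 AND 0 = 0

0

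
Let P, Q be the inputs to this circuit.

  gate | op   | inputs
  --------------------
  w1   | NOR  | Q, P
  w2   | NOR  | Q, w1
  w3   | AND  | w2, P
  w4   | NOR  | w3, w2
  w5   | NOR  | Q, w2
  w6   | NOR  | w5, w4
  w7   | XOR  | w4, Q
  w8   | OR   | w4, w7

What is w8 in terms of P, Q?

(((Q NOR (Q NOR P)) AND P) NOR (Q NOR (Q NOR P))) OR ((((Q NOR (Q NOR P)) AND P) NOR (Q NOR (Q NOR P))) XOR Q)

w1 = Q NOR P
w2 = Q NOR w1 = Q NOR (Q NOR P)
w3 = w2 AND P = (Q NOR (Q NOR P)) AND P
w4 = w3 NOR w2 = ((Q NOR (Q NOR P)) AND P) NOR (Q NOR (Q NOR P))
w7 = w4 XOR Q = (((Q NOR (Q NOR P)) AND P) NOR (Q NOR (Q NOR P))) XOR Q
w8 = w4 OR w7 = (((Q NOR (Q NOR P)) AND P) NOR (Q NOR (Q NOR P))) OR ((((Q NOR (Q NOR P)) AND P) NOR (Q NOR (Q NOR P))) XOR Q)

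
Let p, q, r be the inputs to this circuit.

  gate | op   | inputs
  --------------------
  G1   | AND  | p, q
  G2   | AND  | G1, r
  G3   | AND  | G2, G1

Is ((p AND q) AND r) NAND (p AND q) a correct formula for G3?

G1 = p AND q
G2 = G1 AND r = (p AND q) AND r
G3 = G2 AND G1 = ((p AND q) AND r) AND (p AND q)
At p=0, q=0, r=0: circuit gives 0, formula gives 1.

No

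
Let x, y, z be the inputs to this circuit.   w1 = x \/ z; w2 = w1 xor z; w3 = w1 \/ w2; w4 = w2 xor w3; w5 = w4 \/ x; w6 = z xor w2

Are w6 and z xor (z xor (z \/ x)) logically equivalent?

Yes

w1 = x \/ z
w2 = w1 xor z = (x \/ z) xor z
w6 = z xor w2 = z xor ((x \/ z) xor z)
At x=0, y=0, z=0: circuit gives 0, formula gives 0.
At x=0, y=0, z=1: circuit gives 1, formula gives 1.
Agrees on all 8 inputs.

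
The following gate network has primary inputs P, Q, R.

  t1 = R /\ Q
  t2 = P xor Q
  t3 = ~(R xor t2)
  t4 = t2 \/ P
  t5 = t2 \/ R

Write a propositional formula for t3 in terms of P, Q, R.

~(R xor (P xor Q))

t2 = P xor Q
t3 = ~(R xor t2) = ~(R xor (P xor Q))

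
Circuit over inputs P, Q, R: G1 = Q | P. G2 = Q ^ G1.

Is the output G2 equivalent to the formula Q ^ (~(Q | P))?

No

G1 = Q | P
G2 = Q ^ G1 = Q ^ (Q | P)
At P=0, Q=0, R=0: circuit gives 0, formula gives 1.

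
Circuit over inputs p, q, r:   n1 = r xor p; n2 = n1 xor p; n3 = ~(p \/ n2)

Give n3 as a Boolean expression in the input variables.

~(p \/ ((r xor p) xor p))

n1 = r xor p
n2 = n1 xor p = (r xor p) xor p
n3 = ~(p \/ n2) = ~(p \/ ((r xor p) xor p))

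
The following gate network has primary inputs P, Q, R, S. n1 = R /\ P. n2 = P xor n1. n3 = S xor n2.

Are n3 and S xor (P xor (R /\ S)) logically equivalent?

No

n1 = R /\ P
n2 = P xor n1 = P xor (R /\ P)
n3 = S xor n2 = S xor (P xor (R /\ P))
At P=0, Q=0, R=1, S=1: circuit gives 1, formula gives 0.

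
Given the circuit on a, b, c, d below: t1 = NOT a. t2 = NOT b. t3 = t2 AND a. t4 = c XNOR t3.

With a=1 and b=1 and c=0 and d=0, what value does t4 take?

1

t2 = NOT 1 = 0
t3 = 0 AND 1 = 0
t4 = 0 XNOR 0 = 1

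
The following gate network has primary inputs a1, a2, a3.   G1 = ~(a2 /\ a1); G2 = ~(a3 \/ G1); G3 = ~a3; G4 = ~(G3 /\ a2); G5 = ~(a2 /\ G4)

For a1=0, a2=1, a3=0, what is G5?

1

G3 = ~0 = 1
G4 = ~(1 /\ 1) = 0
G5 = ~(1 /\ 0) = 1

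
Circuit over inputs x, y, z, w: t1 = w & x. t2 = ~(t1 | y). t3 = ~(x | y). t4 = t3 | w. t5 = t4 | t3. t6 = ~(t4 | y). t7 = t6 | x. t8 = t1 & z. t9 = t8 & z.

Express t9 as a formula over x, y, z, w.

((w & x) & z) & z

t1 = w & x
t8 = t1 & z = (w & x) & z
t9 = t8 & z = ((w & x) & z) & z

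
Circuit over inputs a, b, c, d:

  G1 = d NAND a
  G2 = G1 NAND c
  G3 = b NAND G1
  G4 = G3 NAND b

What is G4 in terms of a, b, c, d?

G1 = d NAND a
G3 = b NAND G1 = b NAND (d NAND a)
G4 = G3 NAND b = (b NAND (d NAND a)) NAND b

(b NAND (d NAND a)) NAND b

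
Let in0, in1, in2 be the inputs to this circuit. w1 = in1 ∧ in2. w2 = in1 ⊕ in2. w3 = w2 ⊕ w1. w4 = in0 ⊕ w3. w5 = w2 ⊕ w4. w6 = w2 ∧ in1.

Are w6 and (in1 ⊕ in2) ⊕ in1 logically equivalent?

No

w2 = in1 ⊕ in2
w6 = w2 ∧ in1 = (in1 ⊕ in2) ∧ in1
At in0=0, in1=0, in2=1: circuit gives 0, formula gives 1.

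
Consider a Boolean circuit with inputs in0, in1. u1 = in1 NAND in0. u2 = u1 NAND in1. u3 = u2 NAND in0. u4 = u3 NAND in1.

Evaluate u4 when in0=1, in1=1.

1

u1 = 1 NAND 1 = 0
u2 = 0 NAND 1 = 1
u3 = 1 NAND 1 = 0
u4 = 0 NAND 1 = 1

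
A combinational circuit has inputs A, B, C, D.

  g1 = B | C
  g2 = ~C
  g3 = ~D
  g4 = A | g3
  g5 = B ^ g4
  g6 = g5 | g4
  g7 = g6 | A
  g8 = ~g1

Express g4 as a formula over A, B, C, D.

g3 = ~D
g4 = A | g3 = A | ~D

A | ~D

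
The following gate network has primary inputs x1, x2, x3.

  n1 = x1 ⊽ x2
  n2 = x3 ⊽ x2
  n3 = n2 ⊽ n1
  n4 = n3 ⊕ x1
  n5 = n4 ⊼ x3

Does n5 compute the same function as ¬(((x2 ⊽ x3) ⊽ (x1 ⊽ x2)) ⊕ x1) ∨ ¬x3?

n1 = x1 ⊽ x2
n2 = x3 ⊽ x2
n3 = n2 ⊽ n1 = (x3 ⊽ x2) ⊽ (x1 ⊽ x2)
n4 = n3 ⊕ x1 = ((x3 ⊽ x2) ⊽ (x1 ⊽ x2)) ⊕ x1
n5 = n4 ⊼ x3 = (((x3 ⊽ x2) ⊽ (x1 ⊽ x2)) ⊕ x1) ⊼ x3
At x1=0, x2=1, x3=1: circuit gives 0, formula gives 0.
At x1=0, x2=0, x3=0: circuit gives 1, formula gives 1.
Agrees on all 8 inputs.

Yes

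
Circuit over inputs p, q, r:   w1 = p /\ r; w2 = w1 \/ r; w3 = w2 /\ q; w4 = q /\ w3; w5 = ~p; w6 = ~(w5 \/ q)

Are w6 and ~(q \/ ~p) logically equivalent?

Yes

w5 = ~p
w6 = ~(w5 \/ q) = ~(~p \/ q)
At p=0, q=0, r=0: circuit gives 0, formula gives 0.
At p=1, q=0, r=0: circuit gives 1, formula gives 1.
Agrees on all 8 inputs.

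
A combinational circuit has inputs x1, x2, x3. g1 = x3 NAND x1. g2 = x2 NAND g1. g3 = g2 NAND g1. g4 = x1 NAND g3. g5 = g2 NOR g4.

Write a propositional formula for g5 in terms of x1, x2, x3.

g1 = x3 NAND x1
g2 = x2 NAND g1 = x2 NAND (x3 NAND x1)
g3 = g2 NAND g1 = (x2 NAND (x3 NAND x1)) NAND (x3 NAND x1)
g4 = x1 NAND g3 = x1 NAND ((x2 NAND (x3 NAND x1)) NAND (x3 NAND x1))
g5 = g2 NOR g4 = (x2 NAND (x3 NAND x1)) NOR (x1 NAND ((x2 NAND (x3 NAND x1)) NAND (x3 NAND x1)))

(x2 NAND (x3 NAND x1)) NOR (x1 NAND ((x2 NAND (x3 NAND x1)) NAND (x3 NAND x1)))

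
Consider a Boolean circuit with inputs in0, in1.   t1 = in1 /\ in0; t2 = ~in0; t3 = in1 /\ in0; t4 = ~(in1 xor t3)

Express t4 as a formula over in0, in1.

~(in1 xor (in1 /\ in0))

t3 = in1 /\ in0
t4 = ~(in1 xor t3) = ~(in1 xor (in1 /\ in0))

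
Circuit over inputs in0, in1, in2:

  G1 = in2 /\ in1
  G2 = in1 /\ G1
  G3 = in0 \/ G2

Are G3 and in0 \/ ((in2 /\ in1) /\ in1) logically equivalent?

Yes

G1 = in2 /\ in1
G2 = in1 /\ G1 = in1 /\ (in2 /\ in1)
G3 = in0 \/ G2 = in0 \/ (in1 /\ (in2 /\ in1))
At in0=0, in1=0, in2=0: circuit gives 0, formula gives 0.
At in0=0, in1=1, in2=1: circuit gives 1, formula gives 1.
Agrees on all 8 inputs.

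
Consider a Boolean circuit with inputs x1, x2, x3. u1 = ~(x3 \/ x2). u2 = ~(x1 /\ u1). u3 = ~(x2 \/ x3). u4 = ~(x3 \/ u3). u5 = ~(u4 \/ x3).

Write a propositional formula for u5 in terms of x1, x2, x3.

u3 = ~(x2 \/ x3)
u4 = ~(x3 \/ u3) = ~(x3 \/ (~(x2 \/ x3)))
u5 = ~(u4 \/ x3) = ~((~(x3 \/ (~(x2 \/ x3)))) \/ x3)

~((~(x3 \/ (~(x2 \/ x3)))) \/ x3)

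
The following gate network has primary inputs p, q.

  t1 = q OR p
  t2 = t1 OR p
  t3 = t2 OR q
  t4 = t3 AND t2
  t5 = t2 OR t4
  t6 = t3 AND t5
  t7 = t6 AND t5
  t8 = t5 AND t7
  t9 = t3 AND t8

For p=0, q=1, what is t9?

t1 = 1 OR 0 = 1
t2 = 1 OR 0 = 1
t3 = 1 OR 1 = 1
t4 = 1 AND 1 = 1
t5 = 1 OR 1 = 1
t6 = 1 AND 1 = 1
t7 = 1 AND 1 = 1
t8 = 1 AND 1 = 1
t9 = 1 AND 1 = 1

1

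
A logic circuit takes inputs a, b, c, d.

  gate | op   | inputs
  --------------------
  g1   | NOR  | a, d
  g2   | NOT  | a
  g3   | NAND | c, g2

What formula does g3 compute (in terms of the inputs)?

c NAND NOT a

g2 = NOT a
g3 = c NAND g2 = c NAND NOT a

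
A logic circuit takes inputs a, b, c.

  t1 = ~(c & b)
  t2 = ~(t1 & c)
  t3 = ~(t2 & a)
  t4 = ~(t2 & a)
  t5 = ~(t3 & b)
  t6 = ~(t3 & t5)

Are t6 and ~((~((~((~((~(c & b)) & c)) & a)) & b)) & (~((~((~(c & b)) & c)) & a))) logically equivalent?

Yes

t1 = ~(c & b)
t2 = ~(t1 & c) = ~((~(c & b)) & c)
t3 = ~(t2 & a) = ~((~((~(c & b)) & c)) & a)
t5 = ~(t3 & b) = ~((~((~((~(c & b)) & c)) & a)) & b)
t6 = ~(t3 & t5) = ~((~((~((~(c & b)) & c)) & a)) & (~((~((~((~(c & b)) & c)) & a)) & b)))
At a=0, b=0, c=0: circuit gives 0, formula gives 0.
At a=0, b=1, c=0: circuit gives 1, formula gives 1.
Agrees on all 8 inputs.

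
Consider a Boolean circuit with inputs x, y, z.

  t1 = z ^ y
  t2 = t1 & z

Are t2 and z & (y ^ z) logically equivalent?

t1 = z ^ y
t2 = t1 & z = (z ^ y) & z
At x=0, y=0, z=0: circuit gives 0, formula gives 0.
At x=0, y=0, z=1: circuit gives 1, formula gives 1.
Agrees on all 8 inputs.

Yes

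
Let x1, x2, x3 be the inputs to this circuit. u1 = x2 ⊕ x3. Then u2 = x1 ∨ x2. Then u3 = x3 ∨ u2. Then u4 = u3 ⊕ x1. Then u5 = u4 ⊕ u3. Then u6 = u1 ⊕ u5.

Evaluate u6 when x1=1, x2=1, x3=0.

0

u1 = 1 ⊕ 0 = 1
u2 = 1 ∨ 1 = 1
u3 = 0 ∨ 1 = 1
u4 = 1 ⊕ 1 = 0
u5 = 0 ⊕ 1 = 1
u6 = 1 ⊕ 1 = 0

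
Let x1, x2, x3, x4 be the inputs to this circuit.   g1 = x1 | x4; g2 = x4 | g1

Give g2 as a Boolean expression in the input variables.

x4 | (x1 | x4)

g1 = x1 | x4
g2 = x4 | g1 = x4 | (x1 | x4)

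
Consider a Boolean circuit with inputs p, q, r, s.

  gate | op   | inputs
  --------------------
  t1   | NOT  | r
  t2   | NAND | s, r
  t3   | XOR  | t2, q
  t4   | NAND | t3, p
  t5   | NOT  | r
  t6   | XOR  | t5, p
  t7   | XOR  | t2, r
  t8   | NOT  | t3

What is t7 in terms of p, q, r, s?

(s NAND r) XOR r

t2 = s NAND r
t7 = t2 XOR r = (s NAND r) XOR r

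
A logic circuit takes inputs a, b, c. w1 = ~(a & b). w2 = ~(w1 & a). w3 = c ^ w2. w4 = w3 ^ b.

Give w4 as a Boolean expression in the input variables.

(c ^ (~((~(a & b)) & a))) ^ b

w1 = ~(a & b)
w2 = ~(w1 & a) = ~((~(a & b)) & a)
w3 = c ^ w2 = c ^ (~((~(a & b)) & a))
w4 = w3 ^ b = (c ^ (~((~(a & b)) & a))) ^ b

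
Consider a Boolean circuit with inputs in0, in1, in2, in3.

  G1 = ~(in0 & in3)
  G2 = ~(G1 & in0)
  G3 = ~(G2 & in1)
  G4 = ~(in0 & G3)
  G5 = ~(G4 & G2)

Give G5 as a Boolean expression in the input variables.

G1 = ~(in0 & in3)
G2 = ~(G1 & in0) = ~((~(in0 & in3)) & in0)
G3 = ~(G2 & in1) = ~((~((~(in0 & in3)) & in0)) & in1)
G4 = ~(in0 & G3) = ~(in0 & (~((~((~(in0 & in3)) & in0)) & in1)))
G5 = ~(G4 & G2) = ~((~(in0 & (~((~((~(in0 & in3)) & in0)) & in1)))) & (~((~(in0 & in3)) & in0)))

~((~(in0 & (~((~((~(in0 & in3)) & in0)) & in1)))) & (~((~(in0 & in3)) & in0)))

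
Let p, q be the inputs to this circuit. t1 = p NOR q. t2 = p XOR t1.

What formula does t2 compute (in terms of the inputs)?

t1 = p NOR q
t2 = p XOR t1 = p XOR (p NOR q)

p XOR (p NOR q)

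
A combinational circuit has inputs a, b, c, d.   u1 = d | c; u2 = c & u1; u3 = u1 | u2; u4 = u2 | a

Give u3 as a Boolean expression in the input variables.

(d | c) | (c & (d | c))

u1 = d | c
u2 = c & u1 = c & (d | c)
u3 = u1 | u2 = (d | c) | (c & (d | c))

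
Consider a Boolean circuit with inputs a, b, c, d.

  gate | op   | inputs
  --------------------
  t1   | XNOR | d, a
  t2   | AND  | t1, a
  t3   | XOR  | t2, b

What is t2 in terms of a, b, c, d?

t1 = d XNOR a
t2 = t1 AND a = (d XNOR a) AND a

(d XNOR a) AND a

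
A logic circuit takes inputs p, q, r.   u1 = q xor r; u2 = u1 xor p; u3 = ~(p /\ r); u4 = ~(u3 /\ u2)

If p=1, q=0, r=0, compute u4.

u1 = 0 xor 0 = 0
u2 = 0 xor 1 = 1
u3 = ~(1 /\ 0) = 1
u4 = ~(1 /\ 1) = 0

0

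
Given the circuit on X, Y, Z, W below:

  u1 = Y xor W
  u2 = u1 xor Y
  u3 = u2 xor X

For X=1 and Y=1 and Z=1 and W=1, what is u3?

u1 = 1 xor 1 = 0
u2 = 0 xor 1 = 1
u3 = 1 xor 1 = 0

0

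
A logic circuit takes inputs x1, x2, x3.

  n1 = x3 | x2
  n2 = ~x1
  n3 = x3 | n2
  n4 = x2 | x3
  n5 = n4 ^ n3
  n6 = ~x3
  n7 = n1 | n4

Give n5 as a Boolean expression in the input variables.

(x2 | x3) ^ (x3 | ~x1)

n2 = ~x1
n3 = x3 | n2 = x3 | ~x1
n4 = x2 | x3
n5 = n4 ^ n3 = (x2 | x3) ^ (x3 | ~x1)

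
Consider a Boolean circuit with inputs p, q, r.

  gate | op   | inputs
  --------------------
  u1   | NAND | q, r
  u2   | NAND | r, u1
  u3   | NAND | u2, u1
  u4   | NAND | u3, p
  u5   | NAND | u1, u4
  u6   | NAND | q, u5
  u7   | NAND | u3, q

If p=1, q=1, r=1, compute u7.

u1 = 1 NAND 1 = 0
u2 = 1 NAND 0 = 1
u3 = 1 NAND 0 = 1
u7 = 1 NAND 1 = 0

0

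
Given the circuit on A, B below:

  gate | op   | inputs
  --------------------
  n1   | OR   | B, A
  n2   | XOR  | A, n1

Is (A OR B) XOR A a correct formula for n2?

n1 = B OR A
n2 = A XOR n1 = A XOR (B OR A)
At A=0, B=0: circuit gives 0, formula gives 0.
At A=0, B=1: circuit gives 1, formula gives 1.
Agrees on all 4 inputs.

Yes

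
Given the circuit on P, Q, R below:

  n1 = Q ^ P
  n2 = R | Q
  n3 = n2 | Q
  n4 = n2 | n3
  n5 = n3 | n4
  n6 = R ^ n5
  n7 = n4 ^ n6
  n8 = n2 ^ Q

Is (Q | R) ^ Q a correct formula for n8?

Yes

n2 = R | Q
n8 = n2 ^ Q = (R | Q) ^ Q
At P=0, Q=0, R=0: circuit gives 0, formula gives 0.
At P=0, Q=0, R=1: circuit gives 1, formula gives 1.
Agrees on all 8 inputs.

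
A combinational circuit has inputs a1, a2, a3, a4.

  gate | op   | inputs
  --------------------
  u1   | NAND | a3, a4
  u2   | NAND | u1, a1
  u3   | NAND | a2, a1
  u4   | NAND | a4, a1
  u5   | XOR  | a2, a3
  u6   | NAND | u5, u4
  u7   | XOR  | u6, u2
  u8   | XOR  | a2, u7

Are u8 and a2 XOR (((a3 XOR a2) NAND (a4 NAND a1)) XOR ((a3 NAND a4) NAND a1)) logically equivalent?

Yes

u1 = a3 NAND a4
u2 = u1 NAND a1 = (a3 NAND a4) NAND a1
u4 = a4 NAND a1
u5 = a2 XOR a3
u6 = u5 NAND u4 = (a2 XOR a3) NAND (a4 NAND a1)
u7 = u6 XOR u2 = ((a2 XOR a3) NAND (a4 NAND a1)) XOR ((a3 NAND a4) NAND a1)
u8 = a2 XOR u7 = a2 XOR (((a2 XOR a3) NAND (a4 NAND a1)) XOR ((a3 NAND a4) NAND a1))
At a1=0, a2=0, a3=0, a4=0: circuit gives 0, formula gives 0.
At a1=0, a2=0, a3=1, a4=0: circuit gives 1, formula gives 1.
Agrees on all 16 inputs.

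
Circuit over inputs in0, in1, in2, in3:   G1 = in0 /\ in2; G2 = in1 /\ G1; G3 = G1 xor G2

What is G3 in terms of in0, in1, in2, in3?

G1 = in0 /\ in2
G2 = in1 /\ G1 = in1 /\ (in0 /\ in2)
G3 = G1 xor G2 = (in0 /\ in2) xor (in1 /\ (in0 /\ in2))

(in0 /\ in2) xor (in1 /\ (in0 /\ in2))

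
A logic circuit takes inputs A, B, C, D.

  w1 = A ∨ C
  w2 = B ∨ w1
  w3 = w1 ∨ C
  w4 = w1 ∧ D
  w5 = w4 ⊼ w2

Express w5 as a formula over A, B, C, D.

w1 = A ∨ C
w2 = B ∨ w1 = B ∨ (A ∨ C)
w4 = w1 ∧ D = (A ∨ C) ∧ D
w5 = w4 ⊼ w2 = ((A ∨ C) ∧ D) ⊼ (B ∨ (A ∨ C))

((A ∨ C) ∧ D) ⊼ (B ∨ (A ∨ C))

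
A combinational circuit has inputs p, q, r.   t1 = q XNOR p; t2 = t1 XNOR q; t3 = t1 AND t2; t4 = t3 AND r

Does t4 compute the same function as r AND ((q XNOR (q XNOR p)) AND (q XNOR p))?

Yes

t1 = q XNOR p
t2 = t1 XNOR q = (q XNOR p) XNOR q
t3 = t1 AND t2 = (q XNOR p) AND ((q XNOR p) XNOR q)
t4 = t3 AND r = ((q XNOR p) AND ((q XNOR p) XNOR q)) AND r
At p=0, q=0, r=0: circuit gives 0, formula gives 0.
At p=1, q=1, r=1: circuit gives 1, formula gives 1.
Agrees on all 8 inputs.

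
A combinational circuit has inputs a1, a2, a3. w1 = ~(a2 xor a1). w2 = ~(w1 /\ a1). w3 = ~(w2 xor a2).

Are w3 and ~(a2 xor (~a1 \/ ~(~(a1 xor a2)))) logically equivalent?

Yes

w1 = ~(a2 xor a1)
w2 = ~(w1 /\ a1) = ~((~(a2 xor a1)) /\ a1)
w3 = ~(w2 xor a2) = ~((~((~(a2 xor a1)) /\ a1)) xor a2)
At a1=0, a2=0, a3=0: circuit gives 0, formula gives 0.
At a1=0, a2=1, a3=0: circuit gives 1, formula gives 1.
Agrees on all 8 inputs.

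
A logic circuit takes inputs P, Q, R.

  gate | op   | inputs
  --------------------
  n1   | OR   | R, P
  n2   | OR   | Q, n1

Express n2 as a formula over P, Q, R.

Q OR (R OR P)

n1 = R OR P
n2 = Q OR n1 = Q OR (R OR P)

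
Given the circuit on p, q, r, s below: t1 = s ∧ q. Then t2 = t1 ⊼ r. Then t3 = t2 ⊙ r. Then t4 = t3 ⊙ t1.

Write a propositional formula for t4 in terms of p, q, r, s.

(((s ∧ q) ⊼ r) ⊙ r) ⊙ (s ∧ q)

t1 = s ∧ q
t2 = t1 ⊼ r = (s ∧ q) ⊼ r
t3 = t2 ⊙ r = ((s ∧ q) ⊼ r) ⊙ r
t4 = t3 ⊙ t1 = (((s ∧ q) ⊼ r) ⊙ r) ⊙ (s ∧ q)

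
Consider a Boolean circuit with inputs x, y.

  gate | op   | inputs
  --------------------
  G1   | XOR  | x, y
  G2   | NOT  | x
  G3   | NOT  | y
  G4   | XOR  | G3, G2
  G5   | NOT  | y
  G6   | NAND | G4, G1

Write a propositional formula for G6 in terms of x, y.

G1 = x XOR y
G2 = NOT x
G3 = NOT y
G4 = G3 XOR G2 = NOT y XOR NOT x
G6 = G4 NAND G1 = (NOT y XOR NOT x) NAND (x XOR y)

(NOT y XOR NOT x) NAND (x XOR y)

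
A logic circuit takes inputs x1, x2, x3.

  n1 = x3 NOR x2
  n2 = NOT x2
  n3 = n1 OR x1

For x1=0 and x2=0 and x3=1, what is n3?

n1 = 1 NOR 0 = 0
n3 = 0 OR 0 = 0

0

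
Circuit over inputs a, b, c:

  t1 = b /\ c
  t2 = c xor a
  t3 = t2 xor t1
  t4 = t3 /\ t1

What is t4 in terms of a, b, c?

((c xor a) xor (b /\ c)) /\ (b /\ c)

t1 = b /\ c
t2 = c xor a
t3 = t2 xor t1 = (c xor a) xor (b /\ c)
t4 = t3 /\ t1 = ((c xor a) xor (b /\ c)) /\ (b /\ c)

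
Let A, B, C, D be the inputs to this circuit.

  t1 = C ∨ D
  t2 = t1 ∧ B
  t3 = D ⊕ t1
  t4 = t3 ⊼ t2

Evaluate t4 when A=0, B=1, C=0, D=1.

1

t1 = 0 ∨ 1 = 1
t2 = 1 ∧ 1 = 1
t3 = 1 ⊕ 1 = 0
t4 = 0 ⊼ 1 = 1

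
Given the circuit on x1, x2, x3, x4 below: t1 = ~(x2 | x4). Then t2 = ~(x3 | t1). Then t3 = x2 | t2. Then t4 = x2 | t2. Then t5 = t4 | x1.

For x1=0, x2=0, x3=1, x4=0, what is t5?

0

t1 = ~(0 | 0) = 1
t2 = ~(1 | 1) = 0
t4 = 0 | 0 = 0
t5 = 0 | 0 = 0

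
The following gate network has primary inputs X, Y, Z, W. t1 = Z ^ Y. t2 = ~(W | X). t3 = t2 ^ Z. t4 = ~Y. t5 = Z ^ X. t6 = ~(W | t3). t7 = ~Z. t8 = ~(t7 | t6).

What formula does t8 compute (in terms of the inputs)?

t2 = ~(W | X)
t3 = t2 ^ Z = (~(W | X)) ^ Z
t6 = ~(W | t3) = ~(W | ((~(W | X)) ^ Z))
t7 = ~Z
t8 = ~(t7 | t6) = ~(~Z | (~(W | ((~(W | X)) ^ Z))))

~(~Z | (~(W | ((~(W | X)) ^ Z))))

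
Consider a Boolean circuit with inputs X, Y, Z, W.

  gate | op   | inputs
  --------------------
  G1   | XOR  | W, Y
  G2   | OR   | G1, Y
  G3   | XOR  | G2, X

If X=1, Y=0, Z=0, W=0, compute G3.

1

G1 = 0 XOR 0 = 0
G2 = 0 OR 0 = 0
G3 = 0 XOR 1 = 1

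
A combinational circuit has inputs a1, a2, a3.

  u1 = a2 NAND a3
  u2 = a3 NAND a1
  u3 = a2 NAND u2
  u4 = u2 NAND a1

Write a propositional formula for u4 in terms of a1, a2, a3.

u2 = a3 NAND a1
u4 = u2 NAND a1 = (a3 NAND a1) NAND a1

(a3 NAND a1) NAND a1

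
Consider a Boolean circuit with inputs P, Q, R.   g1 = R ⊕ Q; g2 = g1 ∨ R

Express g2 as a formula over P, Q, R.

g1 = R ⊕ Q
g2 = g1 ∨ R = (R ⊕ Q) ∨ R

(R ⊕ Q) ∨ R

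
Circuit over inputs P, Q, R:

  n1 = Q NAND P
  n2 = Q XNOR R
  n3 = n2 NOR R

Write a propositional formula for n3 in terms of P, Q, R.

(Q XNOR R) NOR R

n2 = Q XNOR R
n3 = n2 NOR R = (Q XNOR R) NOR R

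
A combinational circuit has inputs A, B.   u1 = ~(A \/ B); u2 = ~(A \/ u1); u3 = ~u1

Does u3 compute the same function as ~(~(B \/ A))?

u1 = ~(A \/ B)
u3 = ~u1 = ~(~(A \/ B))
At A=0, B=0: circuit gives 0, formula gives 0.
At A=0, B=1: circuit gives 1, formula gives 1.
Agrees on all 4 inputs.

Yes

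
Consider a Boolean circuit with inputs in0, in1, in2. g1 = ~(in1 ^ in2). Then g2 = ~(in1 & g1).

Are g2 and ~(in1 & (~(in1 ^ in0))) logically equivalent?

No

g1 = ~(in1 ^ in2)
g2 = ~(in1 & g1) = ~(in1 & (~(in1 ^ in2)))
At in0=0, in1=1, in2=1: circuit gives 0, formula gives 1.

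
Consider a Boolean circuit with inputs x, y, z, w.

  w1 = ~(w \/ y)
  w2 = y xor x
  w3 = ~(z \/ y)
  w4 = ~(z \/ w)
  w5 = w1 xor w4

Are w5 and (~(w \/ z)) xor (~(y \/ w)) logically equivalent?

Yes

w1 = ~(w \/ y)
w4 = ~(z \/ w)
w5 = w1 xor w4 = (~(w \/ y)) xor (~(z \/ w))
At x=0, y=0, z=0, w=0: circuit gives 0, formula gives 0.
At x=0, y=0, z=1, w=0: circuit gives 1, formula gives 1.
Agrees on all 16 inputs.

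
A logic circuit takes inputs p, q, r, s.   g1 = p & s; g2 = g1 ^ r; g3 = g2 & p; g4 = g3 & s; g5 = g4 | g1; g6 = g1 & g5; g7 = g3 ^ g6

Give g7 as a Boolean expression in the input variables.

(((p & s) ^ r) & p) ^ ((p & s) & (((((p & s) ^ r) & p) & s) | (p & s)))

g1 = p & s
g2 = g1 ^ r = (p & s) ^ r
g3 = g2 & p = ((p & s) ^ r) & p
g4 = g3 & s = (((p & s) ^ r) & p) & s
g5 = g4 | g1 = ((((p & s) ^ r) & p) & s) | (p & s)
g6 = g1 & g5 = (p & s) & (((((p & s) ^ r) & p) & s) | (p & s))
g7 = g3 ^ g6 = (((p & s) ^ r) & p) ^ ((p & s) & (((((p & s) ^ r) & p) & s) | (p & s)))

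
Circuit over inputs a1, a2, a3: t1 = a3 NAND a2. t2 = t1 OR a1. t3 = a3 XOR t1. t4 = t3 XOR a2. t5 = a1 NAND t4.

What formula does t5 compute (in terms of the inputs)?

t1 = a3 NAND a2
t3 = a3 XOR t1 = a3 XOR (a3 NAND a2)
t4 = t3 XOR a2 = (a3 XOR (a3 NAND a2)) XOR a2
t5 = a1 NAND t4 = a1 NAND ((a3 XOR (a3 NAND a2)) XOR a2)

a1 NAND ((a3 XOR (a3 NAND a2)) XOR a2)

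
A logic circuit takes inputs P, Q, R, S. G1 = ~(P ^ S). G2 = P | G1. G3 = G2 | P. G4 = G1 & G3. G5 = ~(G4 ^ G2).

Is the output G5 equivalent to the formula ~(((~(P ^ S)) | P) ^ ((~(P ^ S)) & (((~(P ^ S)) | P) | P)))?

Yes

G1 = ~(P ^ S)
G2 = P | G1 = P | (~(P ^ S))
G3 = G2 | P = (P | (~(P ^ S))) | P
G4 = G1 & G3 = (~(P ^ S)) & ((P | (~(P ^ S))) | P)
G5 = ~(G4 ^ G2) = ~(((~(P ^ S)) & ((P | (~(P ^ S))) | P)) ^ (P | (~(P ^ S))))
At P=1, Q=0, R=0, S=0: circuit gives 0, formula gives 0.
At P=0, Q=0, R=0, S=0: circuit gives 1, formula gives 1.
Agrees on all 16 inputs.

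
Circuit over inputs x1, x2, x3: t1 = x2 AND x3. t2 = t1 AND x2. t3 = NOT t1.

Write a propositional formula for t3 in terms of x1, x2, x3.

t1 = x2 AND x3
t3 = NOT t1 = NOT (x2 AND x3)

NOT (x2 AND x3)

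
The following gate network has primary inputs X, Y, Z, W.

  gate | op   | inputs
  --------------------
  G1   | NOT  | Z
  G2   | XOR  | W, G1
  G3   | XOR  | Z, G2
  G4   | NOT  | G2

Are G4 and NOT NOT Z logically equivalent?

G1 = NOT Z
G2 = W XOR G1 = W XOR NOT Z
G4 = NOT G2 = NOT (W XOR NOT Z)
At X=0, Y=0, Z=0, W=1: circuit gives 1, formula gives 0.

No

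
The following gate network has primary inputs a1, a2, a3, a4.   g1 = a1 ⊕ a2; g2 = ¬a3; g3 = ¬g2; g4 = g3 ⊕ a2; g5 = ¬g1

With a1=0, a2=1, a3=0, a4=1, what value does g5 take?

0

g1 = 0 ⊕ 1 = 1
g5 = ¬1 = 0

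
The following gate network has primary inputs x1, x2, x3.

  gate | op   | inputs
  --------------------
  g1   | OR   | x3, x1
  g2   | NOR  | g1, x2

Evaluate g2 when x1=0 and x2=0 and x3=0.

1

g1 = 0 OR 0 = 0
g2 = 0 NOR 0 = 1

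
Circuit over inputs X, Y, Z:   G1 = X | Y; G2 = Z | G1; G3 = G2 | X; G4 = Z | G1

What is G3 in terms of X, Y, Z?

(Z | (X | Y)) | X

G1 = X | Y
G2 = Z | G1 = Z | (X | Y)
G3 = G2 | X = (Z | (X | Y)) | X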